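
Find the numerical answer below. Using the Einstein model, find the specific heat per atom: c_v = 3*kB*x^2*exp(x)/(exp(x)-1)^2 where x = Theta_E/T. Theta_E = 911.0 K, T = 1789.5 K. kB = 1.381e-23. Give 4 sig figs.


Step 1: x = Theta_E/T = 911.0/1789.5 = 0.5091
Step 2: x^2 = 0.2592
Step 3: exp(x) = 1.664
Step 4: c_v = 3*1.381e-23*0.2592*1.664/(1.664-1)^2 = 4.055e-23

4.055e-23


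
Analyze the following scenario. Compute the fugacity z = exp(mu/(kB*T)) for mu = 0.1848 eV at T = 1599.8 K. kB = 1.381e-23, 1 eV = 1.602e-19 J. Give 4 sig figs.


Step 1: Convert mu to Joules: 0.1848*1.602e-19 = 2.96e-20 J
Step 2: kB*T = 1.381e-23*1599.8 = 2.209e-20 J
Step 3: mu/(kB*T) = 1.34
Step 4: z = exp(1.34) = 3.819

3.819


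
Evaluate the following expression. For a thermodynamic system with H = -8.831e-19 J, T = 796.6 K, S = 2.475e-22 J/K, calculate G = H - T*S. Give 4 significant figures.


Step 1: T*S = 796.6 * 2.475e-22 = 1.972e-19 J
Step 2: G = H - T*S = -8.831e-19 - 1.972e-19
Step 3: G = -1.08e-18 J

-1.08e-18


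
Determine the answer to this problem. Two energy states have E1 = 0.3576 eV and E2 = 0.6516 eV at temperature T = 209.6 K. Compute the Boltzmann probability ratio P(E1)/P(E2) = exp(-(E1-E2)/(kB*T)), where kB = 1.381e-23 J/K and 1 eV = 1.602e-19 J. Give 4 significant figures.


Step 1: Compute energy difference dE = E1 - E2 = 0.3576 - 0.6516 = -0.294 eV
Step 2: Convert to Joules: dE_J = -0.294 * 1.602e-19 = -4.71e-20 J
Step 3: Compute exponent = -dE_J / (kB * T) = -(-4.71e-20) / (1.381e-23 * 209.6) = 16.27
Step 4: P(E1)/P(E2) = exp(16.27) = 1.166e+07

1.166e+07


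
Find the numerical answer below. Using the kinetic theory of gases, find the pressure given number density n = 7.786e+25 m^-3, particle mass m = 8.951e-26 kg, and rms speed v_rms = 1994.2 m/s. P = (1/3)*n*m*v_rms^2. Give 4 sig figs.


Step 1: v_rms^2 = 1994.2^2 = 3.977e+06
Step 2: n*m = 7.786e+25*8.951e-26 = 6.969
Step 3: P = (1/3)*6.969*3.977e+06 = 9.239e+06 Pa

9.239e+06


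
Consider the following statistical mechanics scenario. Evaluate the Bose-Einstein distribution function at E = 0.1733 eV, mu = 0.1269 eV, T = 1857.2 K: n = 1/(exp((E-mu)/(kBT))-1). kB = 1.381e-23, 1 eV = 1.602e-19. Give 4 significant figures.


Step 1: (E - mu) = 0.0464 eV
Step 2: x = (E-mu)*eV/(kB*T) = 0.0464*1.602e-19/(1.381e-23*1857.2) = 0.2898
Step 3: exp(x) = 1.336
Step 4: n = 1/(exp(x)-1) = 2.975

2.975


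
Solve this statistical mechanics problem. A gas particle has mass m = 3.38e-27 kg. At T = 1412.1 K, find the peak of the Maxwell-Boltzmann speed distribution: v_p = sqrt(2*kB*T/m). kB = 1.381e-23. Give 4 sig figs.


Step 1: Numerator = 2*kB*T = 2*1.381e-23*1412.1 = 3.9e-20
Step 2: Ratio = 3.9e-20 / 3.38e-27 = 1.154e+07
Step 3: v_p = sqrt(1.154e+07) = 3397 m/s

3397


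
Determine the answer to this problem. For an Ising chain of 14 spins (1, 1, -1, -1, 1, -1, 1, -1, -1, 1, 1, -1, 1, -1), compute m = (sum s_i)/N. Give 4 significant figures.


Step 1: Count up spins (+1): 7, down spins (-1): 7
Step 2: Total magnetization M = 7 - 7 = 0
Step 3: m = M/N = 0/14 = 0

0


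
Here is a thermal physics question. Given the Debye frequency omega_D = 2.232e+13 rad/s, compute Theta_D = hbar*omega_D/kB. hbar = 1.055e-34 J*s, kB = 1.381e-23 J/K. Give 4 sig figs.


Step 1: hbar*omega_D = 1.055e-34 * 2.232e+13 = 2.355e-21 J
Step 2: Theta_D = 2.355e-21 / 1.381e-23
Step 3: Theta_D = 170.5 K

170.5


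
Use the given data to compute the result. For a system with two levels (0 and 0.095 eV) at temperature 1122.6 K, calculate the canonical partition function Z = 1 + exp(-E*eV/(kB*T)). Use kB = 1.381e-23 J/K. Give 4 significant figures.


Step 1: Compute beta*E = E*eV/(kB*T) = 0.095*1.602e-19/(1.381e-23*1122.6) = 0.9817
Step 2: exp(-beta*E) = exp(-0.9817) = 0.3747
Step 3: Z = 1 + 0.3747 = 1.375

1.375


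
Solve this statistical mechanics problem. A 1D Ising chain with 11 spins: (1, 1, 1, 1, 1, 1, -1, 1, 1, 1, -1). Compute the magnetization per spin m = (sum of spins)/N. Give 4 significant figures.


Step 1: Count up spins (+1): 9, down spins (-1): 2
Step 2: Total magnetization M = 9 - 2 = 7
Step 3: m = M/N = 7/11 = 0.6364

0.6364


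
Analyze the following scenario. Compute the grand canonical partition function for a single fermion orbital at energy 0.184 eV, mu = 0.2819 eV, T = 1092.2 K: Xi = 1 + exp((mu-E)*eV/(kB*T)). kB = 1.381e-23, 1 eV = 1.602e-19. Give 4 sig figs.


Step 1: (mu - E) = 0.2819 - 0.184 = 0.0979 eV
Step 2: x = (mu-E)*eV/(kB*T) = 0.0979*1.602e-19/(1.381e-23*1092.2) = 1.04
Step 3: exp(x) = 2.829
Step 4: Xi = 1 + 2.829 = 3.829

3.829


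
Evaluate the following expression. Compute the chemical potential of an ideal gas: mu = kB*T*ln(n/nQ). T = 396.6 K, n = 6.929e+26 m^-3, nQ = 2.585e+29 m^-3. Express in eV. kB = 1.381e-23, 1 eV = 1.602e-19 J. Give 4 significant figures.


Step 1: n/nQ = 6.929e+26/2.585e+29 = 0.00268
Step 2: ln(n/nQ) = -5.922
Step 3: mu = kB*T*ln(n/nQ) = 5.477e-21*-5.922 = -3.243e-20 J
Step 4: Convert to eV: -3.243e-20/1.602e-19 = -0.2025 eV

-0.2025


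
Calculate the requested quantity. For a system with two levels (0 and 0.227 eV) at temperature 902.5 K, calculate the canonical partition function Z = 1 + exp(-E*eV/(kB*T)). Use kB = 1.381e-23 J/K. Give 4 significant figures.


Step 1: Compute beta*E = E*eV/(kB*T) = 0.227*1.602e-19/(1.381e-23*902.5) = 2.918
Step 2: exp(-beta*E) = exp(-2.918) = 0.05406
Step 3: Z = 1 + 0.05406 = 1.054

1.054


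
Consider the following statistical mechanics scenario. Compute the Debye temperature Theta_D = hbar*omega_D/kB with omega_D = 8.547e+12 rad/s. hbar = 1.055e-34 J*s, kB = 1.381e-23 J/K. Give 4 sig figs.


Step 1: hbar*omega_D = 1.055e-34 * 8.547e+12 = 9.017e-22 J
Step 2: Theta_D = 9.017e-22 / 1.381e-23
Step 3: Theta_D = 65.29 K

65.29


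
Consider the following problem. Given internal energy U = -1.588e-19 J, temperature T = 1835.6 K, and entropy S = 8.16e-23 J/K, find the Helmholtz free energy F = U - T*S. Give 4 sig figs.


Step 1: T*S = 1835.6 * 8.16e-23 = 1.498e-19 J
Step 2: F = U - T*S = -1.588e-19 - 1.498e-19
Step 3: F = -3.086e-19 J

-3.086e-19


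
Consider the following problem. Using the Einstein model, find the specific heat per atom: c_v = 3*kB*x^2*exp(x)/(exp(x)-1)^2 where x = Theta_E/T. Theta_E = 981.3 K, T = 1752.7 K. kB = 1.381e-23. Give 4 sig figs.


Step 1: x = Theta_E/T = 981.3/1752.7 = 0.5599
Step 2: x^2 = 0.3135
Step 3: exp(x) = 1.75
Step 4: c_v = 3*1.381e-23*0.3135*1.75/(1.75-1)^2 = 4.036e-23

4.036e-23


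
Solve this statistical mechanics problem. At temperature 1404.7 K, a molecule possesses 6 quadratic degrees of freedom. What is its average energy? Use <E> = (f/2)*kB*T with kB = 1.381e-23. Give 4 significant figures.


Step 1: f/2 = 6/2 = 3
Step 2: kB*T = 1.381e-23 * 1404.7 = 1.94e-20
Step 3: <E> = 3 * 1.94e-20 = 5.82e-20 J

5.82e-20


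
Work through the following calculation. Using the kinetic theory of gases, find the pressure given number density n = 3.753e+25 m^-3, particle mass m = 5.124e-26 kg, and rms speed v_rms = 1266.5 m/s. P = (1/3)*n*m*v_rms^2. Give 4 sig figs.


Step 1: v_rms^2 = 1266.5^2 = 1.604e+06
Step 2: n*m = 3.753e+25*5.124e-26 = 1.923
Step 3: P = (1/3)*1.923*1.604e+06 = 1.028e+06 Pa

1.028e+06


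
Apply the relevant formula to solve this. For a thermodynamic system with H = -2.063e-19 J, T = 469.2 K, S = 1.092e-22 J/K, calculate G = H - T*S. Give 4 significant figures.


Step 1: T*S = 469.2 * 1.092e-22 = 5.124e-20 J
Step 2: G = H - T*S = -2.063e-19 - 5.124e-20
Step 3: G = -2.575e-19 J

-2.575e-19


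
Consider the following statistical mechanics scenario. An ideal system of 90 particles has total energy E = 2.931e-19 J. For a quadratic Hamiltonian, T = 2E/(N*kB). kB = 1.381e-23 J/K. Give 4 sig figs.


Step 1: Numerator = 2*E = 2*2.931e-19 = 5.862e-19 J
Step 2: Denominator = N*kB = 90*1.381e-23 = 1.243e-21
Step 3: T = 5.862e-19 / 1.243e-21 = 471.6 K

471.6


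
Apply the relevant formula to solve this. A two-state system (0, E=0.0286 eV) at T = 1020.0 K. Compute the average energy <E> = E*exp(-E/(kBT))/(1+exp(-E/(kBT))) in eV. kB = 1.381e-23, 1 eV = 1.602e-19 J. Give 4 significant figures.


Step 1: beta*E = 0.0286*1.602e-19/(1.381e-23*1020.0) = 0.3253
Step 2: exp(-beta*E) = 0.7223
Step 3: <E> = 0.0286*0.7223/(1+0.7223) = 0.01199 eV

0.01199


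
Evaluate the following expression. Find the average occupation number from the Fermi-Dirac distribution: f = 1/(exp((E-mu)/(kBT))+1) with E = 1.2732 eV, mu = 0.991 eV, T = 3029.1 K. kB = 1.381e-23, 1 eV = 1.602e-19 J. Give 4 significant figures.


Step 1: (E - mu) = 1.2732 - 0.991 = 0.2822 eV
Step 2: Convert: (E-mu)*eV = 4.521e-20 J
Step 3: x = (E-mu)*eV/(kB*T) = 1.081
Step 4: f = 1/(exp(1.081)+1) = 0.2534

0.2534


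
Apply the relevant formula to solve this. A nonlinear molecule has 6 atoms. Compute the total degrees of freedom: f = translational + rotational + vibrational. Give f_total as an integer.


Step 1: Translational DOF = 3
Step 2: Rotational DOF (nonlinear) = 3
Step 3: Vibrational DOF = 3*6 - 6 = 12
Step 4: Total = 3 + 3 + 12 = 18

18


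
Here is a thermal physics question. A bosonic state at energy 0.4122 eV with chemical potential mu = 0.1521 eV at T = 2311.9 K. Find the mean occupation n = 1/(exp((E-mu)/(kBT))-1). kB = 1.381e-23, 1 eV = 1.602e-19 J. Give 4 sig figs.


Step 1: (E - mu) = 0.2601 eV
Step 2: x = (E-mu)*eV/(kB*T) = 0.2601*1.602e-19/(1.381e-23*2311.9) = 1.305
Step 3: exp(x) = 3.688
Step 4: n = 1/(exp(x)-1) = 0.372

0.372


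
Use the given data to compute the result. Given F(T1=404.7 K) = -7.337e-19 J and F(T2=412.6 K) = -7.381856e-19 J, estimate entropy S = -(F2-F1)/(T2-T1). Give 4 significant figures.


Step 1: dF = F2 - F1 = -7.381856e-19 - (-7.337e-19) = -4.4856e-21 J
Step 2: dT = T2 - T1 = 412.6 - 404.7 = 7.9 K
Step 3: S = -dF/dT = -(-4.4856e-21)/7.9 = 5.678e-22 J/K

5.678e-22


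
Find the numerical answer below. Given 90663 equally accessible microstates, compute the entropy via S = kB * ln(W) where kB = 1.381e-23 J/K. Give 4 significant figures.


Step 1: ln(W) = ln(90663) = 11.41
Step 2: S = kB * ln(W) = 1.381e-23 * 11.41
Step 3: S = 1.576e-22 J/K

1.576e-22


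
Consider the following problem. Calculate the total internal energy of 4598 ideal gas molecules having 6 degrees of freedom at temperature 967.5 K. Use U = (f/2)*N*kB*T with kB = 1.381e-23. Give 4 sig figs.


Step 1: f/2 = 6/2 = 3.0
Step 2: N*kB*T = 4598*1.381e-23*967.5 = 6.143e-17
Step 3: U = 3.0 * 6.143e-17 = 1.843e-16 J

1.843e-16


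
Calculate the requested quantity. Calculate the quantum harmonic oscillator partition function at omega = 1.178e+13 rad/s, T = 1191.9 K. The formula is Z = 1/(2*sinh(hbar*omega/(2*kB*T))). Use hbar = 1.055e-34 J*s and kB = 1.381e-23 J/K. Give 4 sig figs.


Step 1: Compute x = hbar*omega/(kB*T) = 1.055e-34*1.178e+13/(1.381e-23*1191.9) = 0.0755
Step 2: x/2 = 0.03775
Step 3: sinh(x/2) = 0.03776
Step 4: Z = 1/(2*0.03776) = 13.24

13.24


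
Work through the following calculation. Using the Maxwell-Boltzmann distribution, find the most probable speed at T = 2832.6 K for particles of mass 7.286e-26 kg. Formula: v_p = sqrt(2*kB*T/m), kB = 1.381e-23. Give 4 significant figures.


Step 1: Numerator = 2*kB*T = 2*1.381e-23*2832.6 = 7.824e-20
Step 2: Ratio = 7.824e-20 / 7.286e-26 = 1.074e+06
Step 3: v_p = sqrt(1.074e+06) = 1036 m/s

1036


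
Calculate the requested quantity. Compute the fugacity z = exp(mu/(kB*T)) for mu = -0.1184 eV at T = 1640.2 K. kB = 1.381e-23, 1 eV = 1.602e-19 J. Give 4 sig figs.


Step 1: Convert mu to Joules: -0.1184*1.602e-19 = -1.897e-20 J
Step 2: kB*T = 1.381e-23*1640.2 = 2.265e-20 J
Step 3: mu/(kB*T) = -0.8374
Step 4: z = exp(-0.8374) = 0.4328

0.4328


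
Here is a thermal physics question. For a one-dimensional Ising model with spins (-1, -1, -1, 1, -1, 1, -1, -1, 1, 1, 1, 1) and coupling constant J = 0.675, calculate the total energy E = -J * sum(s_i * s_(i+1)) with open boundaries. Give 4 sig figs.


Step 1: Nearest-neighbor products: 1, 1, -1, -1, -1, -1, 1, -1, 1, 1, 1
Step 2: Sum of products = 1
Step 3: E = -0.675 * 1 = -0.675

-0.675


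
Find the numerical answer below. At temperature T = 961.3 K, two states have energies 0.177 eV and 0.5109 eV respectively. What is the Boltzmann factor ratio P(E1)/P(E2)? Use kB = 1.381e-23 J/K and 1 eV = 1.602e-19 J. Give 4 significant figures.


Step 1: Compute energy difference dE = E1 - E2 = 0.177 - 0.5109 = -0.3339 eV
Step 2: Convert to Joules: dE_J = -0.3339 * 1.602e-19 = -5.349e-20 J
Step 3: Compute exponent = -dE_J / (kB * T) = -(-5.349e-20) / (1.381e-23 * 961.3) = 4.029
Step 4: P(E1)/P(E2) = exp(4.029) = 56.22

56.22


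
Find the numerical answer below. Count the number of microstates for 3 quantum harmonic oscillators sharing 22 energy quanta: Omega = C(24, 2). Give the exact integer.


Step 1: Use binomial coefficient C(24, 2)
Step 2: Numerator = 24! / 22!
Step 3: Denominator = 2!
Step 4: Omega = 276

276


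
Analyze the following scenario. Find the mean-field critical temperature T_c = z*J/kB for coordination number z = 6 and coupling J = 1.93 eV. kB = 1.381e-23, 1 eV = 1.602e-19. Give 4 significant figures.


Step 1: z*J = 6*1.93 = 11.58 eV
Step 2: Convert to Joules: 11.58*1.602e-19 = 1.855e-18 J
Step 3: T_c = 1.855e-18 / 1.381e-23 = 1.343e+05 K

1.343e+05


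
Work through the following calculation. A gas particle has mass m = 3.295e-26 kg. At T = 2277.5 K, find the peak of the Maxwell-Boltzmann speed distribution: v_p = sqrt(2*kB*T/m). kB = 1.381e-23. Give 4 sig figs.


Step 1: Numerator = 2*kB*T = 2*1.381e-23*2277.5 = 6.29e-20
Step 2: Ratio = 6.29e-20 / 3.295e-26 = 1.909e+06
Step 3: v_p = sqrt(1.909e+06) = 1382 m/s

1382


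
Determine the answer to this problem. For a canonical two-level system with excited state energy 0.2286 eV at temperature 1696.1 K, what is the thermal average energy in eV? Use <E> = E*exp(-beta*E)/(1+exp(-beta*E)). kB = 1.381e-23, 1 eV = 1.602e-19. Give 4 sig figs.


Step 1: beta*E = 0.2286*1.602e-19/(1.381e-23*1696.1) = 1.563
Step 2: exp(-beta*E) = 0.2094
Step 3: <E> = 0.2286*0.2094/(1+0.2094) = 0.03958 eV

0.03958


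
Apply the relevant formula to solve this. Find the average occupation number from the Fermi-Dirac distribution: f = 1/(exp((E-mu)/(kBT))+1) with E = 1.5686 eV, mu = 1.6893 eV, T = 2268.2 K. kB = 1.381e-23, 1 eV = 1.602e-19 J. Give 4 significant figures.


Step 1: (E - mu) = 1.5686 - 1.6893 = -0.1207 eV
Step 2: Convert: (E-mu)*eV = -1.934e-20 J
Step 3: x = (E-mu)*eV/(kB*T) = -0.6173
Step 4: f = 1/(exp(-0.6173)+1) = 0.6496

0.6496


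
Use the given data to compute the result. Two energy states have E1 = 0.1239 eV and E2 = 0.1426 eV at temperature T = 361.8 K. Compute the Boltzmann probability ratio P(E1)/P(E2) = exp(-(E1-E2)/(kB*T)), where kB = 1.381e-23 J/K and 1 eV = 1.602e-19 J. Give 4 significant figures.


Step 1: Compute energy difference dE = E1 - E2 = 0.1239 - 0.1426 = -0.0187 eV
Step 2: Convert to Joules: dE_J = -0.0187 * 1.602e-19 = -2.996e-21 J
Step 3: Compute exponent = -dE_J / (kB * T) = -(-2.996e-21) / (1.381e-23 * 361.8) = 0.5996
Step 4: P(E1)/P(E2) = exp(0.5996) = 1.821

1.821


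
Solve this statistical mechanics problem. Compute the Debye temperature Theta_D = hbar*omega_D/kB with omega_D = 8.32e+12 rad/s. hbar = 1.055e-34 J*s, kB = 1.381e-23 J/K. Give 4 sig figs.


Step 1: hbar*omega_D = 1.055e-34 * 8.32e+12 = 8.778e-22 J
Step 2: Theta_D = 8.778e-22 / 1.381e-23
Step 3: Theta_D = 63.56 K

63.56


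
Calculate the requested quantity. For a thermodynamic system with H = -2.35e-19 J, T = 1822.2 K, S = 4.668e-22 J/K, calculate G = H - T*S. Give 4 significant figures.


Step 1: T*S = 1822.2 * 4.668e-22 = 8.506e-19 J
Step 2: G = H - T*S = -2.35e-19 - 8.506e-19
Step 3: G = -1.086e-18 J

-1.086e-18


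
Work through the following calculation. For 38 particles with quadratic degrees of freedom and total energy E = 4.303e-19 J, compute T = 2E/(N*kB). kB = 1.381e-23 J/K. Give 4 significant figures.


Step 1: Numerator = 2*E = 2*4.303e-19 = 8.606e-19 J
Step 2: Denominator = N*kB = 38*1.381e-23 = 5.248e-22
Step 3: T = 8.606e-19 / 5.248e-22 = 1640 K

1640


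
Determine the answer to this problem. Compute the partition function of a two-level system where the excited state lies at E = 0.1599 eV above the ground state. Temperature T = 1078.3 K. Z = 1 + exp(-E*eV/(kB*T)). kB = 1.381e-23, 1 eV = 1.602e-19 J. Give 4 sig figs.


Step 1: Compute beta*E = E*eV/(kB*T) = 0.1599*1.602e-19/(1.381e-23*1078.3) = 1.72
Step 2: exp(-beta*E) = exp(-1.72) = 0.179
Step 3: Z = 1 + 0.179 = 1.179

1.179


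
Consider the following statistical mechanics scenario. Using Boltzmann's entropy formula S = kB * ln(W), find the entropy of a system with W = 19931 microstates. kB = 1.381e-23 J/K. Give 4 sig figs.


Step 1: ln(W) = ln(19931) = 9.9
Step 2: S = kB * ln(W) = 1.381e-23 * 9.9
Step 3: S = 1.367e-22 J/K

1.367e-22


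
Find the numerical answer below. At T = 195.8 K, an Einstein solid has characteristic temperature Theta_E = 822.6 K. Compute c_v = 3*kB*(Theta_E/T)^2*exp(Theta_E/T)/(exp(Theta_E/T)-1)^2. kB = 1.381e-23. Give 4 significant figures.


Step 1: x = Theta_E/T = 822.6/195.8 = 4.201
Step 2: x^2 = 17.65
Step 3: exp(x) = 66.77
Step 4: c_v = 3*1.381e-23*17.65*66.77/(66.77-1)^2 = 1.129e-23

1.129e-23


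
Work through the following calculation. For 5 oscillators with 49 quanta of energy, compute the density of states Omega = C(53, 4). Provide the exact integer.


Step 1: Use binomial coefficient C(53, 4)
Step 2: Numerator = 53! / 49!
Step 3: Denominator = 4!
Step 4: Omega = 292825

292825


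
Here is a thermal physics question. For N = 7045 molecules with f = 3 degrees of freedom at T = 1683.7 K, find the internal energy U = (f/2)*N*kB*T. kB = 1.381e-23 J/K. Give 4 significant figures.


Step 1: f/2 = 3/2 = 1.5
Step 2: N*kB*T = 7045*1.381e-23*1683.7 = 1.638e-16
Step 3: U = 1.5 * 1.638e-16 = 2.457e-16 J

2.457e-16


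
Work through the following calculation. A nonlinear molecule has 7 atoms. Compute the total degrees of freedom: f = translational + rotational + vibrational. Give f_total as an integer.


Step 1: Translational DOF = 3
Step 2: Rotational DOF (nonlinear) = 3
Step 3: Vibrational DOF = 3*7 - 6 = 15
Step 4: Total = 3 + 3 + 15 = 21

21


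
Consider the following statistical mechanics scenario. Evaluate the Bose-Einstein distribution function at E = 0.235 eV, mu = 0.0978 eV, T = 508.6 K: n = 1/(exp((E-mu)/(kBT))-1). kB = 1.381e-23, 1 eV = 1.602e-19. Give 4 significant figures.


Step 1: (E - mu) = 0.1372 eV
Step 2: x = (E-mu)*eV/(kB*T) = 0.1372*1.602e-19/(1.381e-23*508.6) = 3.129
Step 3: exp(x) = 22.86
Step 4: n = 1/(exp(x)-1) = 0.04575

0.04575


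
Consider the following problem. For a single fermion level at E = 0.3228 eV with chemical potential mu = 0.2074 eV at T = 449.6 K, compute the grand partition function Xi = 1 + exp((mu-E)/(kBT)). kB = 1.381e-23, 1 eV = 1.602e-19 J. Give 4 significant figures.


Step 1: (mu - E) = 0.2074 - 0.3228 = -0.1154 eV
Step 2: x = (mu-E)*eV/(kB*T) = -0.1154*1.602e-19/(1.381e-23*449.6) = -2.977
Step 3: exp(x) = 0.05092
Step 4: Xi = 1 + 0.05092 = 1.051

1.051


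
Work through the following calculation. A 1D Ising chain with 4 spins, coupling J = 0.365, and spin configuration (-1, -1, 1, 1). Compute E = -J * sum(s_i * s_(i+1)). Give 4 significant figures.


Step 1: Nearest-neighbor products: 1, -1, 1
Step 2: Sum of products = 1
Step 3: E = -0.365 * 1 = -0.365

-0.365


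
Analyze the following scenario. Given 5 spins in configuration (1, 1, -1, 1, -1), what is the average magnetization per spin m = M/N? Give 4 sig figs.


Step 1: Count up spins (+1): 3, down spins (-1): 2
Step 2: Total magnetization M = 3 - 2 = 1
Step 3: m = M/N = 1/5 = 0.2

0.2


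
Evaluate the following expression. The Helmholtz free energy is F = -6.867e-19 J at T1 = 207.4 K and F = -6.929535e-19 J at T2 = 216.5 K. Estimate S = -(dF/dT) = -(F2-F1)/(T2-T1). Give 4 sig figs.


Step 1: dF = F2 - F1 = -6.929535e-19 - (-6.867e-19) = -6.2535e-21 J
Step 2: dT = T2 - T1 = 216.5 - 207.4 = 9.1 K
Step 3: S = -dF/dT = -(-6.2535e-21)/9.1 = 6.872e-22 J/K

6.872e-22


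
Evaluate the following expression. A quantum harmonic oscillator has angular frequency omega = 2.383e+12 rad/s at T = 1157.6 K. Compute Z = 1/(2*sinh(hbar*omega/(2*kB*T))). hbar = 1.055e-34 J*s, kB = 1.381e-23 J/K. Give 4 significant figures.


Step 1: Compute x = hbar*omega/(kB*T) = 1.055e-34*2.383e+12/(1.381e-23*1157.6) = 0.01573
Step 2: x/2 = 0.007863
Step 3: sinh(x/2) = 0.007863
Step 4: Z = 1/(2*0.007863) = 63.59

63.59


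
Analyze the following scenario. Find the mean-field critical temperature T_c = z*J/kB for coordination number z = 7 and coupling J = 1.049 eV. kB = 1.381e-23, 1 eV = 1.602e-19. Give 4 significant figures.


Step 1: z*J = 7*1.049 = 7.343 eV
Step 2: Convert to Joules: 7.343*1.602e-19 = 1.176e-18 J
Step 3: T_c = 1.176e-18 / 1.381e-23 = 8.518e+04 K

8.518e+04


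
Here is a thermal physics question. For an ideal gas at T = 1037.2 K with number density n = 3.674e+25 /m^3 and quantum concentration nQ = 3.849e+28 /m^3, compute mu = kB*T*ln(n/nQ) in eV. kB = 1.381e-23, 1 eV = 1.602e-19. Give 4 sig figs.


Step 1: n/nQ = 3.674e+25/3.849e+28 = 0.0009545
Step 2: ln(n/nQ) = -6.954
Step 3: mu = kB*T*ln(n/nQ) = 1.432e-20*-6.954 = -9.961e-20 J
Step 4: Convert to eV: -9.961e-20/1.602e-19 = -0.6218 eV

-0.6218


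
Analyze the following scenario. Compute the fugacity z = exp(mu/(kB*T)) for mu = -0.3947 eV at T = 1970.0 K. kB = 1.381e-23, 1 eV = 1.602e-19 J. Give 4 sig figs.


Step 1: Convert mu to Joules: -0.3947*1.602e-19 = -6.323e-20 J
Step 2: kB*T = 1.381e-23*1970.0 = 2.721e-20 J
Step 3: mu/(kB*T) = -2.324
Step 4: z = exp(-2.324) = 0.09786

0.09786


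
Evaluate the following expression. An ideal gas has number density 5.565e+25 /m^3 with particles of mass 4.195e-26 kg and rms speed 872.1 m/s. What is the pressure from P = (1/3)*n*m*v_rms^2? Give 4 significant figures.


Step 1: v_rms^2 = 872.1^2 = 7.606e+05
Step 2: n*m = 5.565e+25*4.195e-26 = 2.335
Step 3: P = (1/3)*2.335*7.606e+05 = 5.918e+05 Pa

5.918e+05


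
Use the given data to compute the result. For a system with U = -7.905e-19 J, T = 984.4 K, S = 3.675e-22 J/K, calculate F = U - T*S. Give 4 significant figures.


Step 1: T*S = 984.4 * 3.675e-22 = 3.618e-19 J
Step 2: F = U - T*S = -7.905e-19 - 3.618e-19
Step 3: F = -1.152e-18 J

-1.152e-18


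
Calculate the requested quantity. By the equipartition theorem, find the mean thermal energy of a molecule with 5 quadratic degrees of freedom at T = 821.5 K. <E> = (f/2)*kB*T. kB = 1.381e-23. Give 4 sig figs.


Step 1: f/2 = 5/2 = 2.5
Step 2: kB*T = 1.381e-23 * 821.5 = 1.134e-20
Step 3: <E> = 2.5 * 1.134e-20 = 2.836e-20 J

2.836e-20


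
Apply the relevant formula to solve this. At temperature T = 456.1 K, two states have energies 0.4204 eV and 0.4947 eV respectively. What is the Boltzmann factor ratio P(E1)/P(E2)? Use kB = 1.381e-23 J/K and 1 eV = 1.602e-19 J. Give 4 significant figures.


Step 1: Compute energy difference dE = E1 - E2 = 0.4204 - 0.4947 = -0.0743 eV
Step 2: Convert to Joules: dE_J = -0.0743 * 1.602e-19 = -1.19e-20 J
Step 3: Compute exponent = -dE_J / (kB * T) = -(-1.19e-20) / (1.381e-23 * 456.1) = 1.89
Step 4: P(E1)/P(E2) = exp(1.89) = 6.618

6.618


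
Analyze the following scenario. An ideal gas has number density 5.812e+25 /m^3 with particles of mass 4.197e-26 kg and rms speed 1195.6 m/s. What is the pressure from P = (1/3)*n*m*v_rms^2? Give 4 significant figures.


Step 1: v_rms^2 = 1195.6^2 = 1.429e+06
Step 2: n*m = 5.812e+25*4.197e-26 = 2.439
Step 3: P = (1/3)*2.439*1.429e+06 = 1.162e+06 Pa

1.162e+06


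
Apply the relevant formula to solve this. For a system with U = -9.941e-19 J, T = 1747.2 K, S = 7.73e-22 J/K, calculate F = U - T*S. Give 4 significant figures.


Step 1: T*S = 1747.2 * 7.73e-22 = 1.351e-18 J
Step 2: F = U - T*S = -9.941e-19 - 1.351e-18
Step 3: F = -2.345e-18 J

-2.345e-18


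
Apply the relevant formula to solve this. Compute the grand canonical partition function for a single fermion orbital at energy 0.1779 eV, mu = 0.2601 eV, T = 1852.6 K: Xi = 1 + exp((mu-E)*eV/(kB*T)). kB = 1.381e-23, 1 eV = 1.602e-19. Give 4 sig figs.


Step 1: (mu - E) = 0.2601 - 0.1779 = 0.0822 eV
Step 2: x = (mu-E)*eV/(kB*T) = 0.0822*1.602e-19/(1.381e-23*1852.6) = 0.5147
Step 3: exp(x) = 1.673
Step 4: Xi = 1 + 1.673 = 2.673

2.673


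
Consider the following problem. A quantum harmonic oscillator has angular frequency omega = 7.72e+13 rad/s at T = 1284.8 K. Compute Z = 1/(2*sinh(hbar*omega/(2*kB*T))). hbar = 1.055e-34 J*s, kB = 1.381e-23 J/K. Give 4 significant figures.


Step 1: Compute x = hbar*omega/(kB*T) = 1.055e-34*7.72e+13/(1.381e-23*1284.8) = 0.459
Step 2: x/2 = 0.2295
Step 3: sinh(x/2) = 0.2315
Step 4: Z = 1/(2*0.2315) = 2.16

2.16


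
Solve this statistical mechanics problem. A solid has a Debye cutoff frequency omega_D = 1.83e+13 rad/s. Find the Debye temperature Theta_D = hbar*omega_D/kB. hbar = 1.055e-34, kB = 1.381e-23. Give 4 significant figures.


Step 1: hbar*omega_D = 1.055e-34 * 1.83e+13 = 1.931e-21 J
Step 2: Theta_D = 1.931e-21 / 1.381e-23
Step 3: Theta_D = 139.8 K

139.8


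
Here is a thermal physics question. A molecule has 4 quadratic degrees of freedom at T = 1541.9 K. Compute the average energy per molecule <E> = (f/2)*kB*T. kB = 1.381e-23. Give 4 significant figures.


Step 1: f/2 = 4/2 = 2
Step 2: kB*T = 1.381e-23 * 1541.9 = 2.129e-20
Step 3: <E> = 2 * 2.129e-20 = 4.259e-20 J

4.259e-20


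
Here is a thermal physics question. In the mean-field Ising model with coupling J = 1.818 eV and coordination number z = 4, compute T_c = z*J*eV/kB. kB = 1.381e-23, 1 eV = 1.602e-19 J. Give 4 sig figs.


Step 1: z*J = 4*1.818 = 7.272 eV
Step 2: Convert to Joules: 7.272*1.602e-19 = 1.165e-18 J
Step 3: T_c = 1.165e-18 / 1.381e-23 = 8.436e+04 K

8.436e+04


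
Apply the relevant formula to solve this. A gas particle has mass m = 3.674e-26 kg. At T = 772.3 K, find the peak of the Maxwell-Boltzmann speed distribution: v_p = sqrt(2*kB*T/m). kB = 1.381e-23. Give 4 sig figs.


Step 1: Numerator = 2*kB*T = 2*1.381e-23*772.3 = 2.133e-20
Step 2: Ratio = 2.133e-20 / 3.674e-26 = 5.806e+05
Step 3: v_p = sqrt(5.806e+05) = 762 m/s

762


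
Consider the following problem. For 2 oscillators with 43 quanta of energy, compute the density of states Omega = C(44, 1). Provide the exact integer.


Step 1: Use binomial coefficient C(44, 1)
Step 2: Numerator = 44! / 43!
Step 3: Denominator = 1!
Step 4: Omega = 44

44


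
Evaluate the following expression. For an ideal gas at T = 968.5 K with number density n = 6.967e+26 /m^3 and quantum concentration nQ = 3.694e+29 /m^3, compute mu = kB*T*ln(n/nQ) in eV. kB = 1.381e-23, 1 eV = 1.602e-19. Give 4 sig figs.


Step 1: n/nQ = 6.967e+26/3.694e+29 = 0.001886
Step 2: ln(n/nQ) = -6.273
Step 3: mu = kB*T*ln(n/nQ) = 1.337e-20*-6.273 = -8.391e-20 J
Step 4: Convert to eV: -8.391e-20/1.602e-19 = -0.5238 eV

-0.5238


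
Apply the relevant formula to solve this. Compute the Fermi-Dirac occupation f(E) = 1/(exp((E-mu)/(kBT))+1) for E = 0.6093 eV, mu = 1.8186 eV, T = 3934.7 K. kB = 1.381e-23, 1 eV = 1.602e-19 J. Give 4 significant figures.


Step 1: (E - mu) = 0.6093 - 1.8186 = -1.209 eV
Step 2: Convert: (E-mu)*eV = -1.937e-19 J
Step 3: x = (E-mu)*eV/(kB*T) = -3.565
Step 4: f = 1/(exp(-3.565)+1) = 0.9725

0.9725


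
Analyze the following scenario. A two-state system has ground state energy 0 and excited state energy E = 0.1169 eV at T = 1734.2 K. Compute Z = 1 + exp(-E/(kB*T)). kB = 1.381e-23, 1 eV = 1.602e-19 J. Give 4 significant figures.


Step 1: Compute beta*E = E*eV/(kB*T) = 0.1169*1.602e-19/(1.381e-23*1734.2) = 0.782
Step 2: exp(-beta*E) = exp(-0.782) = 0.4575
Step 3: Z = 1 + 0.4575 = 1.458

1.458


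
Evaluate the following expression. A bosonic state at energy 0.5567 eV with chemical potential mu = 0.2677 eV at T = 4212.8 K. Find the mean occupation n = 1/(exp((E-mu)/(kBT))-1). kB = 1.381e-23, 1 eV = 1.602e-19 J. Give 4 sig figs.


Step 1: (E - mu) = 0.289 eV
Step 2: x = (E-mu)*eV/(kB*T) = 0.289*1.602e-19/(1.381e-23*4212.8) = 0.7958
Step 3: exp(x) = 2.216
Step 4: n = 1/(exp(x)-1) = 0.8222

0.8222


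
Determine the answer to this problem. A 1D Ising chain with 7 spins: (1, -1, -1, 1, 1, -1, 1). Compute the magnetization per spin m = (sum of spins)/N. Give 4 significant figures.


Step 1: Count up spins (+1): 4, down spins (-1): 3
Step 2: Total magnetization M = 4 - 3 = 1
Step 3: m = M/N = 1/7 = 0.1429

0.1429


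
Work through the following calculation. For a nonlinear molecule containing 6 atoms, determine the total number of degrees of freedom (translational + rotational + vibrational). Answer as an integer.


Step 1: Translational DOF = 3
Step 2: Rotational DOF (nonlinear) = 3
Step 3: Vibrational DOF = 3*6 - 6 = 12
Step 4: Total = 3 + 3 + 12 = 18

18


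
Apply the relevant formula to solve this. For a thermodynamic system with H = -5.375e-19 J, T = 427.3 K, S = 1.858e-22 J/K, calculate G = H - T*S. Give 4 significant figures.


Step 1: T*S = 427.3 * 1.858e-22 = 7.939e-20 J
Step 2: G = H - T*S = -5.375e-19 - 7.939e-20
Step 3: G = -6.169e-19 J

-6.169e-19


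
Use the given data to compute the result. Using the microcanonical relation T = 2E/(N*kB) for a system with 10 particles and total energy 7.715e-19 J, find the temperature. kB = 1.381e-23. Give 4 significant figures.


Step 1: Numerator = 2*E = 2*7.715e-19 = 1.543e-18 J
Step 2: Denominator = N*kB = 10*1.381e-23 = 1.381e-22
Step 3: T = 1.543e-18 / 1.381e-22 = 1.117e+04 K

1.117e+04


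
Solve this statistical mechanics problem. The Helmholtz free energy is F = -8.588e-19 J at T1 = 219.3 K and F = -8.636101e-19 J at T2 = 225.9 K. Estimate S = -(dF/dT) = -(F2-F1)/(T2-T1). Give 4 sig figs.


Step 1: dF = F2 - F1 = -8.636101e-19 - (-8.588e-19) = -4.8101e-21 J
Step 2: dT = T2 - T1 = 225.9 - 219.3 = 6.6 K
Step 3: S = -dF/dT = -(-4.8101e-21)/6.6 = 7.288e-22 J/K

7.288e-22


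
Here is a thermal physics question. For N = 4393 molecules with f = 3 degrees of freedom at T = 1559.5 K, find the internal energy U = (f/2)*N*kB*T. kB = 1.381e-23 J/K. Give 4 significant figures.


Step 1: f/2 = 3/2 = 1.5
Step 2: N*kB*T = 4393*1.381e-23*1559.5 = 9.461e-17
Step 3: U = 1.5 * 9.461e-17 = 1.419e-16 J

1.419e-16


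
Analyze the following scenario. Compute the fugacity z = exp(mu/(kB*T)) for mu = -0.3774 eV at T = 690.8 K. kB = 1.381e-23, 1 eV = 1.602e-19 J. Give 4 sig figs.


Step 1: Convert mu to Joules: -0.3774*1.602e-19 = -6.046e-20 J
Step 2: kB*T = 1.381e-23*690.8 = 9.54e-21 J
Step 3: mu/(kB*T) = -6.338
Step 4: z = exp(-6.338) = 0.001769

0.001769


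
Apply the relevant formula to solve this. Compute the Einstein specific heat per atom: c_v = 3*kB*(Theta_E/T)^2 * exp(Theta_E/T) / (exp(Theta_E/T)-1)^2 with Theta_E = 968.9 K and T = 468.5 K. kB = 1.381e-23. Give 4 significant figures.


Step 1: x = Theta_E/T = 968.9/468.5 = 2.068
Step 2: x^2 = 4.277
Step 3: exp(x) = 7.91
Step 4: c_v = 3*1.381e-23*4.277*7.91/(7.91-1)^2 = 2.936e-23

2.936e-23


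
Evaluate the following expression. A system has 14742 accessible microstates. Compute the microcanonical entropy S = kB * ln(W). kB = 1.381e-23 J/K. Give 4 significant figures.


Step 1: ln(W) = ln(14742) = 9.598
Step 2: S = kB * ln(W) = 1.381e-23 * 9.598
Step 3: S = 1.326e-22 J/K

1.326e-22


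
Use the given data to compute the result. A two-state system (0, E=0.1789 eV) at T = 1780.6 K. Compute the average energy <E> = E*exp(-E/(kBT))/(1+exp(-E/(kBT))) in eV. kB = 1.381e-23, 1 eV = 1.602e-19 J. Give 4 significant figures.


Step 1: beta*E = 0.1789*1.602e-19/(1.381e-23*1780.6) = 1.166
Step 2: exp(-beta*E) = 0.3118
Step 3: <E> = 0.1789*0.3118/(1+0.3118) = 0.04252 eV

0.04252


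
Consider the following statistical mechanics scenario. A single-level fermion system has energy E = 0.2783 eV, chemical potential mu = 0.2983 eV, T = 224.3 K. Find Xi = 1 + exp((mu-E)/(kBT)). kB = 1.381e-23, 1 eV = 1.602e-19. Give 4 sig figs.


Step 1: (mu - E) = 0.2983 - 0.2783 = 0.02 eV
Step 2: x = (mu-E)*eV/(kB*T) = 0.02*1.602e-19/(1.381e-23*224.3) = 1.034
Step 3: exp(x) = 2.813
Step 4: Xi = 1 + 2.813 = 3.813

3.813


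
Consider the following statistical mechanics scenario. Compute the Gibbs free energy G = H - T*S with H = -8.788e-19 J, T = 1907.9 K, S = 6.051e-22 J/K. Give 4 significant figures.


Step 1: T*S = 1907.9 * 6.051e-22 = 1.154e-18 J
Step 2: G = H - T*S = -8.788e-19 - 1.154e-18
Step 3: G = -2.033e-18 J

-2.033e-18


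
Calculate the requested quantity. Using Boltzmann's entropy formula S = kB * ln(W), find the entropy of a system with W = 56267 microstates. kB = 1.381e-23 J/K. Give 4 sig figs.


Step 1: ln(W) = ln(56267) = 10.94
Step 2: S = kB * ln(W) = 1.381e-23 * 10.94
Step 3: S = 1.511e-22 J/K

1.511e-22


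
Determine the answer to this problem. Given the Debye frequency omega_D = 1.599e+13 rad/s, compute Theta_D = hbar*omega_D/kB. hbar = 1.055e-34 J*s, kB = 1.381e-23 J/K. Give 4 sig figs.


Step 1: hbar*omega_D = 1.055e-34 * 1.599e+13 = 1.687e-21 J
Step 2: Theta_D = 1.687e-21 / 1.381e-23
Step 3: Theta_D = 122.2 K

122.2


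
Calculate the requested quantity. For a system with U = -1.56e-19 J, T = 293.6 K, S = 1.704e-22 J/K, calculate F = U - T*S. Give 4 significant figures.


Step 1: T*S = 293.6 * 1.704e-22 = 5.003e-20 J
Step 2: F = U - T*S = -1.56e-19 - 5.003e-20
Step 3: F = -2.06e-19 J

-2.06e-19


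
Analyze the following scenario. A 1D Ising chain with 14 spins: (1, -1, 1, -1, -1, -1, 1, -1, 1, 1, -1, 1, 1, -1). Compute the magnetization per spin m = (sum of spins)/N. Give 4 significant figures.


Step 1: Count up spins (+1): 7, down spins (-1): 7
Step 2: Total magnetization M = 7 - 7 = 0
Step 3: m = M/N = 0/14 = 0

0


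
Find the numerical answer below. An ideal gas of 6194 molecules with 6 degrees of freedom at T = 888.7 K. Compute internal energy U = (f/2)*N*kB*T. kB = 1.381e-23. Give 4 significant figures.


Step 1: f/2 = 6/2 = 3.0
Step 2: N*kB*T = 6194*1.381e-23*888.7 = 7.602e-17
Step 3: U = 3.0 * 7.602e-17 = 2.281e-16 J

2.281e-16


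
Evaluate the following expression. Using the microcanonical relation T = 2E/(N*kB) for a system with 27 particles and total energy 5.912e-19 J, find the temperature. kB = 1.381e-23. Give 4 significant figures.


Step 1: Numerator = 2*E = 2*5.912e-19 = 1.182e-18 J
Step 2: Denominator = N*kB = 27*1.381e-23 = 3.729e-22
Step 3: T = 1.182e-18 / 3.729e-22 = 3171 K

3171


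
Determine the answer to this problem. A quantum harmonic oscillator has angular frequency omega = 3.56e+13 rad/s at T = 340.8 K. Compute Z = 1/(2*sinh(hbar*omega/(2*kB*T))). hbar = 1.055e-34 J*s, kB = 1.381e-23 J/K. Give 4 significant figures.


Step 1: Compute x = hbar*omega/(kB*T) = 1.055e-34*3.56e+13/(1.381e-23*340.8) = 0.798
Step 2: x/2 = 0.399
Step 3: sinh(x/2) = 0.4097
Step 4: Z = 1/(2*0.4097) = 1.22

1.22


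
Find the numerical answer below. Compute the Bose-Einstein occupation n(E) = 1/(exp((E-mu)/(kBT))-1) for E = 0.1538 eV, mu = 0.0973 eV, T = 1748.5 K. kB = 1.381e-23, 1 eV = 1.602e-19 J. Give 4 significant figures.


Step 1: (E - mu) = 0.0565 eV
Step 2: x = (E-mu)*eV/(kB*T) = 0.0565*1.602e-19/(1.381e-23*1748.5) = 0.3748
Step 3: exp(x) = 1.455
Step 4: n = 1/(exp(x)-1) = 2.199

2.199


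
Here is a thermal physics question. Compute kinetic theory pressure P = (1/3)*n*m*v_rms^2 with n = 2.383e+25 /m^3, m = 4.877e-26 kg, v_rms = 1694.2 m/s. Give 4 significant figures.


Step 1: v_rms^2 = 1694.2^2 = 2.87e+06
Step 2: n*m = 2.383e+25*4.877e-26 = 1.162
Step 3: P = (1/3)*1.162*2.87e+06 = 1.112e+06 Pa

1.112e+06


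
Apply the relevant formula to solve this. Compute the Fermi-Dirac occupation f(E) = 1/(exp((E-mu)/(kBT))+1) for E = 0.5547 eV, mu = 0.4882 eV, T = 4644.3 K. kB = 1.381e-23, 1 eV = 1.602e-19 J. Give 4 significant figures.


Step 1: (E - mu) = 0.5547 - 0.4882 = 0.0665 eV
Step 2: Convert: (E-mu)*eV = 1.065e-20 J
Step 3: x = (E-mu)*eV/(kB*T) = 0.1661
Step 4: f = 1/(exp(0.1661)+1) = 0.4586

0.4586


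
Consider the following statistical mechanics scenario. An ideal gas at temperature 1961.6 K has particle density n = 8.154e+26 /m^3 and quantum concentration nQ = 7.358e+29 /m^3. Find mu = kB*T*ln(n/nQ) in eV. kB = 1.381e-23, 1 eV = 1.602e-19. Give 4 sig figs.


Step 1: n/nQ = 8.154e+26/7.358e+29 = 0.001108
Step 2: ln(n/nQ) = -6.805
Step 3: mu = kB*T*ln(n/nQ) = 2.709e-20*-6.805 = -1.843e-19 J
Step 4: Convert to eV: -1.843e-19/1.602e-19 = -1.151 eV

-1.151


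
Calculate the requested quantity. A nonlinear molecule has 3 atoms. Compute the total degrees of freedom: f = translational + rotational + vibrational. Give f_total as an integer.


Step 1: Translational DOF = 3
Step 2: Rotational DOF (nonlinear) = 3
Step 3: Vibrational DOF = 3*3 - 6 = 3
Step 4: Total = 3 + 3 + 3 = 9

9


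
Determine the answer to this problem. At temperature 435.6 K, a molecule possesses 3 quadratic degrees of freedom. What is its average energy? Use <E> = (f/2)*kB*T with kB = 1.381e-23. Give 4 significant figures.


Step 1: f/2 = 3/2 = 1.5
Step 2: kB*T = 1.381e-23 * 435.6 = 6.016e-21
Step 3: <E> = 1.5 * 6.016e-21 = 9.023e-21 J

9.023e-21


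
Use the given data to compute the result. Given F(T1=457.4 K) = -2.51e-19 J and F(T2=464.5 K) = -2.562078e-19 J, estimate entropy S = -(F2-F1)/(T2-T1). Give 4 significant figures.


Step 1: dF = F2 - F1 = -2.562078e-19 - (-2.51e-19) = -5.2078e-21 J
Step 2: dT = T2 - T1 = 464.5 - 457.4 = 7.1 K
Step 3: S = -dF/dT = -(-5.2078e-21)/7.1 = 7.335e-22 J/K

7.335e-22


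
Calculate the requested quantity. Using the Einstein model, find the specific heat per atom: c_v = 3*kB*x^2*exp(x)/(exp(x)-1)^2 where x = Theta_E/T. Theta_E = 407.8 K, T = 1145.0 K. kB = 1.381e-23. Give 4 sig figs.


Step 1: x = Theta_E/T = 407.8/1145.0 = 0.3562
Step 2: x^2 = 0.1268
Step 3: exp(x) = 1.428
Step 4: c_v = 3*1.381e-23*0.1268*1.428/(1.428-1)^2 = 4.099e-23

4.099e-23


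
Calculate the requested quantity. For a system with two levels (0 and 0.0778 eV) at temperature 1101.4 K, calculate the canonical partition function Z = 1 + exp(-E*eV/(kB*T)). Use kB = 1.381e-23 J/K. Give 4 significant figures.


Step 1: Compute beta*E = E*eV/(kB*T) = 0.0778*1.602e-19/(1.381e-23*1101.4) = 0.8194
Step 2: exp(-beta*E) = exp(-0.8194) = 0.4407
Step 3: Z = 1 + 0.4407 = 1.441

1.441


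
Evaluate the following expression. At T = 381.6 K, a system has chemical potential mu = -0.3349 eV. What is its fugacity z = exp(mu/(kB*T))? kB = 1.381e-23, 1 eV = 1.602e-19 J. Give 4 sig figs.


Step 1: Convert mu to Joules: -0.3349*1.602e-19 = -5.365e-20 J
Step 2: kB*T = 1.381e-23*381.6 = 5.27e-21 J
Step 3: mu/(kB*T) = -10.18
Step 4: z = exp(-10.18) = 3.79e-05

3.79e-05


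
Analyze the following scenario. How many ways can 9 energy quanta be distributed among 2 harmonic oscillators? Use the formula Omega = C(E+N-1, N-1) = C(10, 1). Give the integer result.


Step 1: Use binomial coefficient C(10, 1)
Step 2: Numerator = 10! / 9!
Step 3: Denominator = 1!
Step 4: Omega = 10

10


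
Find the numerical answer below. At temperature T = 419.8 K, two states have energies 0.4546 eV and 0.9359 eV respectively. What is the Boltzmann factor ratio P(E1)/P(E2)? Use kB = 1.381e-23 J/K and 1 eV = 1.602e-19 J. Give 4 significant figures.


Step 1: Compute energy difference dE = E1 - E2 = 0.4546 - 0.9359 = -0.4813 eV
Step 2: Convert to Joules: dE_J = -0.4813 * 1.602e-19 = -7.71e-20 J
Step 3: Compute exponent = -dE_J / (kB * T) = -(-7.71e-20) / (1.381e-23 * 419.8) = 13.3
Step 4: P(E1)/P(E2) = exp(13.3) = 5.97e+05

5.97e+05


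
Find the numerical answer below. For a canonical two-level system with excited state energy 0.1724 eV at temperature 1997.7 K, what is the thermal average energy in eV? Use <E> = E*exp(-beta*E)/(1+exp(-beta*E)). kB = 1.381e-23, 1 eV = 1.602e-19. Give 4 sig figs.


Step 1: beta*E = 0.1724*1.602e-19/(1.381e-23*1997.7) = 1.001
Step 2: exp(-beta*E) = 0.3675
Step 3: <E> = 0.1724*0.3675/(1+0.3675) = 0.04633 eV

0.04633
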